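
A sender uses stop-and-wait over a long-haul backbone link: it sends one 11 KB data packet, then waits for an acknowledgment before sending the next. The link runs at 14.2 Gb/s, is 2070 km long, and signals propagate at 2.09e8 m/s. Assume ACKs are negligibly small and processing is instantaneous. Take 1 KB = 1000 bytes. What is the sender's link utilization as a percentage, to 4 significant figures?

0.03128 %

t_tx = L/R = 88000/14200000000 = 6.19718e-06 s.
t_prop = 2070000/209000000 = 0.00990431 s; RTT = 0.0198086 s.
Cycle = t_tx + RTT = 0.0198148 s.
Utilization = t_tx / cycle = 6.19718e-06/0.0198148 = 0.03128 %.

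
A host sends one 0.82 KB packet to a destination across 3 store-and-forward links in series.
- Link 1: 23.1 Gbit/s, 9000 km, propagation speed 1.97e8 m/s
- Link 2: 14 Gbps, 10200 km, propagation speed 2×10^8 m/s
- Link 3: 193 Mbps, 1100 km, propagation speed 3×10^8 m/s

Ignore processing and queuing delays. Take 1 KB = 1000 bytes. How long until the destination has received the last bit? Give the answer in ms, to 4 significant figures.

100.4 ms

L = 6560 bits.
Transmission delays (L/R per hop): 0.000283983, 0.000468571, 0.0339896 ms; sum = 0.0347422 ms.
Propagation delays (d/s per hop): 45.6853, 51, 3.66667 ms; sum = 100.352 ms.
End-to-end = 100.4 ms.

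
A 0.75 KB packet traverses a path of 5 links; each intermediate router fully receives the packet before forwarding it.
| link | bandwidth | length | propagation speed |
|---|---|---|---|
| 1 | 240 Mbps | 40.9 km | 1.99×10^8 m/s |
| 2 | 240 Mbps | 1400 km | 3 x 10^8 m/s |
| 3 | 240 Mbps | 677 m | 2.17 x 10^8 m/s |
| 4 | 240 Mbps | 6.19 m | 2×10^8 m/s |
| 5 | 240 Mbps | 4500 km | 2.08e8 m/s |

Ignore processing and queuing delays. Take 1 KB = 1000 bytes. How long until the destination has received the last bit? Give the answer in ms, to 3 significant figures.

26.6 ms

L = 6000 bits.
Transmission delay per hop = L/R = 6000/240000000 = 0.025 ms; 5 hops → 0.125 ms.
Propagation delays (d/s per hop): 0.205528, 4.66667, 0.00311982, 3.095e-05, 21.6346 ms; sum = 26.51 ms.
End-to-end = 26.6 ms.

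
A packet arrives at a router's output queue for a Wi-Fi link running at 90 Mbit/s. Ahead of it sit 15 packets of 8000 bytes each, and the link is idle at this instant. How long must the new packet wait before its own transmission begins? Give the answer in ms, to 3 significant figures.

Each queued packet: L/R = 64000/90000000 = 0.711111 ms.
15 queued → 10.6667 ms.
Queuing delay = 10.7 ms.

10.7 ms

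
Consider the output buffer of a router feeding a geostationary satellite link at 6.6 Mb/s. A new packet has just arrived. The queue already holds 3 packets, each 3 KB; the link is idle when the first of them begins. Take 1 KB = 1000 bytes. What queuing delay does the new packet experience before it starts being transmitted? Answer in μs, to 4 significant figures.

10910 μs

Each queued packet: L/R = 24000/6600000 = 3636.36 μs.
3 queued → 10909.1 μs.
Queuing delay = 10910 μs.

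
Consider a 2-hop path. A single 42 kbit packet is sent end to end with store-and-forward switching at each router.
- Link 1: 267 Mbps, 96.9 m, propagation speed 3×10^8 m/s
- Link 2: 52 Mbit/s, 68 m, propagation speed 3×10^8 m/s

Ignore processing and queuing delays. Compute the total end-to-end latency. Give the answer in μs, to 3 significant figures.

966 μs

L = 42000 bits.
Transmission delays (L/R per hop): 157.303, 807.692 μs; sum = 964.996 μs.
Propagation delays (d/s per hop): 0.323, 0.226667 μs; sum = 0.549667 μs.
End-to-end = 966 μs.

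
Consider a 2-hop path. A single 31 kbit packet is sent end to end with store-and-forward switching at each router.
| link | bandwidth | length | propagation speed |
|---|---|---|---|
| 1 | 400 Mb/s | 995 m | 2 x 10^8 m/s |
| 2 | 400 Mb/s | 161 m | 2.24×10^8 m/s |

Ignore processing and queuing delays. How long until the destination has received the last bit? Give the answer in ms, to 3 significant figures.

0.161 ms

L = 31000 bits.
Transmission delay per hop = L/R = 31000/400000000 = 0.0775 ms; 2 hops → 0.155 ms.
Propagation delays (d/s per hop): 0.004975, 0.00071875 ms; sum = 0.00569375 ms.
End-to-end = 0.161 ms.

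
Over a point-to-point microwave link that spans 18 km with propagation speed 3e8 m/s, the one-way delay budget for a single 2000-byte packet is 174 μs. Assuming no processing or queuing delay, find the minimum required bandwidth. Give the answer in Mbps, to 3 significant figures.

L = 16000 bits.
Propagation delay = 18000 / 300000000 = 60 μs.
Transmission budget = 174 − 60 = 114 μs.
R ≥ L / t_tx = 16000 bits / 0.000114 s = 140 Mbps.

140 Mbps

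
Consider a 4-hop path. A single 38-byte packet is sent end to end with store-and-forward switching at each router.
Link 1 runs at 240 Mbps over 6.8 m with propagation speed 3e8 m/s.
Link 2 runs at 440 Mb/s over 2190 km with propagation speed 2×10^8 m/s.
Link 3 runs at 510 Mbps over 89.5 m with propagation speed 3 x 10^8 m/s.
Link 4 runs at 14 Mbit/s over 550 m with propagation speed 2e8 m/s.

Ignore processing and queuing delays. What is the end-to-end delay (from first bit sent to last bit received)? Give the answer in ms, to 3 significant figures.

L = 38 × 8 = 304 bits.
Transmission delays (L/R per hop): 0.00126667, 0.000690909, 0.000596078, 0.0217143 ms; sum = 0.0242679 ms.
Propagation delays (d/s per hop): 2.26667e-05, 10.95, 0.000298333, 0.00275 ms; sum = 10.9531 ms.
End-to-end = 11.0 ms.

11.0 ms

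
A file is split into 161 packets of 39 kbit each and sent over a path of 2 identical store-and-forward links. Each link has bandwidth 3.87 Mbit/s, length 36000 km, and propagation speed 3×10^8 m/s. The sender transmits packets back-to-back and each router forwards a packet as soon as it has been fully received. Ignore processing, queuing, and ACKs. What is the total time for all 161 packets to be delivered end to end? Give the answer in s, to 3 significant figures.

Per-hop transmission t_tx = L/R = 39000/3870000 = 0.0100775 s.
Per-hop propagation t_prop = 36000000/300000000 = 0.12 s.
Pipeline fill: first packet needs 2·t_tx to clear all hops; remaining 160 packets each add one t_tx.
Total = (2+161-1)·t_tx + 2·t_prop = 162·0.0100775 + 2·0.12 = 1.87 s.

1.87 s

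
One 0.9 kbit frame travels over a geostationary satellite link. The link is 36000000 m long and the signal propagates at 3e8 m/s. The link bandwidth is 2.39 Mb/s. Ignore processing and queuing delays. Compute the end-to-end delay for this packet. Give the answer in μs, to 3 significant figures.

120000 μs

L = 900 bits.
Transmission delay = L/R = 900 / 2390000 = 376.569 μs.
Propagation delay = d/s = 36000000 m / 300000000 m/s = 120000 μs.
Total = 120000 μs.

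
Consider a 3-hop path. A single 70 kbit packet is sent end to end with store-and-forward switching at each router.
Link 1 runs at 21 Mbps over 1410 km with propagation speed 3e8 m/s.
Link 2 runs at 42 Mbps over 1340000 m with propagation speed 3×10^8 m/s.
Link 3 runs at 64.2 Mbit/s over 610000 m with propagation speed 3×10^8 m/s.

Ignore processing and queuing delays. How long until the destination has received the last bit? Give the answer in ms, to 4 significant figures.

17.29 ms

L = 70000 bits.
Transmission delays (L/R per hop): 3.33333, 1.66667, 1.09034 ms; sum = 6.09034 ms.
Propagation delays (d/s per hop): 4.7, 4.46667, 2.03333 ms; sum = 11.2 ms.
End-to-end = 17.29 ms.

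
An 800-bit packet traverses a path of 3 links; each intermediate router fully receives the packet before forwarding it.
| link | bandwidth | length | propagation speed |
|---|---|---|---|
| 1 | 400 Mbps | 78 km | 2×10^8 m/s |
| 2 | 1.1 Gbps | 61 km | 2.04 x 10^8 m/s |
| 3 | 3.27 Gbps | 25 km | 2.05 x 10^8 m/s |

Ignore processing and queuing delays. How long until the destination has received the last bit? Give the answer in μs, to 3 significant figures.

814 μs

Transmission delays (L/R per hop): 2, 0.727273, 0.244648 μs; sum = 2.97192 μs.
Propagation delays (d/s per hop): 390, 299.02, 121.951 μs; sum = 810.971 μs.
End-to-end = 814 μs.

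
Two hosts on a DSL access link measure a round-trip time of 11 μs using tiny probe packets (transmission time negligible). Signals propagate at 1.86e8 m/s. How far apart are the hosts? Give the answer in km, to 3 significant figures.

One-way propagation = RTT/2 = 5.5 μs.
d = s × t = 186000000 × 5.5e-06 = 1.02 km.

1.02 km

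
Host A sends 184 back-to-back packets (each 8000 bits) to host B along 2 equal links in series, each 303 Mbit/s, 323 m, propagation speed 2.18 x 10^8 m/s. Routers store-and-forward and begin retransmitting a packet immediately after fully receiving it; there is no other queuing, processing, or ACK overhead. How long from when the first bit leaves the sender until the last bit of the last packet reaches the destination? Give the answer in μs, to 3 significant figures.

Per-hop transmission t_tx = L/R = 8000/303000000 = 26.4026 μs.
Per-hop propagation t_prop = 323/2.18e+08 = 1.48165 μs.
Pipeline fill: first packet needs 2·t_tx to clear all hops; remaining 183 packets each add one t_tx.
Total = (2+184-1)·t_tx + 2·t_prop = 185·26.4026 + 2·1.48165 = 4890 μs.

4890 μs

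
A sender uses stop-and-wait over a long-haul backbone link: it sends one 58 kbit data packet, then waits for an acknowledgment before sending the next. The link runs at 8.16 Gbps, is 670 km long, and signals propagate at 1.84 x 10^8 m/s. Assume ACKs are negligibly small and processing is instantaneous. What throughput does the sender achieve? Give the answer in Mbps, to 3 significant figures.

t_tx = L/R = 58000/8160000000 = 7.10784e-06 s.
t_prop = 670000/184000000 = 0.0036413 s; RTT = 0.00728261 s.
Cycle = t_tx + RTT = 0.00728972 s.
Throughput = L / cycle = 58000 / 0.00728972 = 7.96 Mbps.

7.96 Mbps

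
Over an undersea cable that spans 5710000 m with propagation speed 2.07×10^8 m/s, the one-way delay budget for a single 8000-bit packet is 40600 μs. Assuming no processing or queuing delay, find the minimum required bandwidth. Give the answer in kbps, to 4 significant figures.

614.7 kbps

Propagation delay = 5710000 / 2.07e+08 = 27584.5 μs.
Transmission budget = 40600 − 27584.5 = 13015.5 μs.
R ≥ L / t_tx = 8000 bits / 0.0130155 s = 614.7 kbps.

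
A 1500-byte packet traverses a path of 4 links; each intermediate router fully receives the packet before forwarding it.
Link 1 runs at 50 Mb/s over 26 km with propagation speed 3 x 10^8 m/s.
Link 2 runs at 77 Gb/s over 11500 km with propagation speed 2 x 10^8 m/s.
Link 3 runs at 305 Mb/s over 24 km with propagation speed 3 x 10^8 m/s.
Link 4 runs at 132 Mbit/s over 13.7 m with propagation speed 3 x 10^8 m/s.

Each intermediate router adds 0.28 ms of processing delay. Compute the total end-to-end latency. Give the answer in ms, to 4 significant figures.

L = 1500 × 8 = 12000 bits.
Transmission delays (L/R per hop): 0.24, 0.000155844, 0.0393443, 0.0909091 ms; sum = 0.370409 ms.
Propagation delays (d/s per hop): 0.0866667, 57.5, 0.08, 4.56667e-05 ms; sum = 57.6667 ms.
Processing at 3 router(s): 3 × 0.28 ms = 0.84 ms.
End-to-end = 58.88 ms.

58.88 ms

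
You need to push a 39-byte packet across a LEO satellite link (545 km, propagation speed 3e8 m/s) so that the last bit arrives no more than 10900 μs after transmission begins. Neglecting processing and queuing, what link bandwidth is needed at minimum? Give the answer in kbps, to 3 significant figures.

L = 312 bits.
Propagation delay = 545000 / 300000000 = 1816.67 μs.
Transmission budget = 10900 − 1816.67 = 9083.33 μs.
R ≥ L / t_tx = 312 bits / 0.00908333 s = 34.3 kbps.

34.3 kbps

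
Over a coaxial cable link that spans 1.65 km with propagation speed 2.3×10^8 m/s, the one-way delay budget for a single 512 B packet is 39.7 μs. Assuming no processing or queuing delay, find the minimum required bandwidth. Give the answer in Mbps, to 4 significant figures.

L = 4096 bits.
Propagation delay = 1650 / 2.3e+08 = 7.17391 μs.
Transmission budget = 39.7 − 7.17391 = 32.5261 μs.
R ≥ L / t_tx = 4096 bits / 3.25261e-05 s = 125.9 Mbps.

125.9 Mbps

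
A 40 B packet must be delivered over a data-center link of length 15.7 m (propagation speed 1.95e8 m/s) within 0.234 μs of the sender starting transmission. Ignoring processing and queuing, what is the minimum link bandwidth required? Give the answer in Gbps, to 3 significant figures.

L = 320 bits.
Propagation delay = 15.7 / 195000000 = 0.0805128 μs.
Transmission budget = 0.234 − 0.0805128 = 0.153487 μs.
R ≥ L / t_tx = 320 bits / 1.53487e-07 s = 2.08 Gbps.

2.08 Gbps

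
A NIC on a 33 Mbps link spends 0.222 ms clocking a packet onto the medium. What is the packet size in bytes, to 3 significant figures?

916 bytes

L = R × t_tx = 33000000 b/s × 0.000222 s = 7326 bits.
In bytes: 7326 / 8 = 916 bytes.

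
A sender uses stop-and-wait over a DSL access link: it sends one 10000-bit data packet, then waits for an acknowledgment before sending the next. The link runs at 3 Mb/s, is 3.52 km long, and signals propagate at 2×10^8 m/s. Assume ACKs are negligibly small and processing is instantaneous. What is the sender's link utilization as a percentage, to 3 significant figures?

t_tx = L/R = 10000/3000000 = 0.00333333 s.
t_prop = 3520/200000000 = 1.76e-05 s; RTT = 3.52e-05 s.
Cycle = t_tx + RTT = 0.00336853 s.
Utilization = t_tx / cycle = 0.00333333/0.00336853 = 99.0 %.

99.0 %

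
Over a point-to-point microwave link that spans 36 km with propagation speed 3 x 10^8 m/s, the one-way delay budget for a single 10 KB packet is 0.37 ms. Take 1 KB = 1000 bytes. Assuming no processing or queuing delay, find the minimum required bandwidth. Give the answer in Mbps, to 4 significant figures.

320.0 Mbps

L = 80000 bits.
Propagation delay = 36000 / 300000000 = 0.12 ms.
Transmission budget = 0.37 − 0.12 = 0.25 ms.
R ≥ L / t_tx = 80000 bits / 0.00025 s = 320.0 Mbps.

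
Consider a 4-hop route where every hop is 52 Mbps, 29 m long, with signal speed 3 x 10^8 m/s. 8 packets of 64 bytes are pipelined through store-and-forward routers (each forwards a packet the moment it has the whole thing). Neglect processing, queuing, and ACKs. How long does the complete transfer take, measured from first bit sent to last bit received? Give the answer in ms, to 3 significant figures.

Per-hop transmission t_tx = L/R = 512/52000000 = 0.00984615 ms.
Per-hop propagation t_prop = 29/300000000 = 9.66667e-05 ms.
Pipeline fill: first packet needs 4·t_tx to clear all hops; remaining 7 packets each add one t_tx.
Total = (4+8-1)·t_tx + 4·t_prop = 11·0.00984615 + 4·9.66667e-05 = 0.109 ms.

0.109 ms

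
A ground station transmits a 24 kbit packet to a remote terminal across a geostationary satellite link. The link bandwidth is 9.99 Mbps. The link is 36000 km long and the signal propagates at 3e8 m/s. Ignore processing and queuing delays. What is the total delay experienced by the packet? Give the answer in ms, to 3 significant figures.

L = 24000 bits.
Transmission delay = L/R = 24000 / 9990000 = 2.4024 ms.
Propagation delay = d/s = 36000000 m / 300000000 m/s = 120 ms.
Total = 122 ms.

122 ms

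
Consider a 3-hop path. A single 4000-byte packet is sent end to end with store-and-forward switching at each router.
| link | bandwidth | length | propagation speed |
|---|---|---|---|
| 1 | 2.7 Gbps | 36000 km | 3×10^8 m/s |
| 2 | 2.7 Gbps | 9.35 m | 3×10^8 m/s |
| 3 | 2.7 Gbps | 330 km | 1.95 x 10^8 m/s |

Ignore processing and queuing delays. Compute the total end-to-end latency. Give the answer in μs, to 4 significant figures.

121700 μs

L = 4000 × 8 = 32000 bits.
Transmission delay per hop = L/R = 32000/2700000000 = 11.8519 μs; 3 hops → 35.5556 μs.
Propagation delays (d/s per hop): 120000, 0.0311667, 1692.31 μs; sum = 121692 μs.
End-to-end = 121700 μs.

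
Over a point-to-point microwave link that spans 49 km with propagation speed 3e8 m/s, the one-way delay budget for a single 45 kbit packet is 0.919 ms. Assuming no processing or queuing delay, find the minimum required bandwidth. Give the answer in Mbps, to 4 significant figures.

59.55 Mbps

Propagation delay = 49000 / 300000000 = 0.163333 ms.
Transmission budget = 0.919 − 0.163333 = 0.755667 ms.
R ≥ L / t_tx = 45000 bits / 0.000755667 s = 59.55 Mbps.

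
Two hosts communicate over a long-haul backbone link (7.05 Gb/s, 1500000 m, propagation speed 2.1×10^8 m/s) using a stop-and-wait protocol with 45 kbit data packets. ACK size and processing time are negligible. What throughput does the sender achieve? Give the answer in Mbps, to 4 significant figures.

3.149 Mbps

t_tx = L/R = 45000/7050000000 = 6.38298e-06 s.
t_prop = 1500000/210000000 = 0.00714286 s; RTT = 0.0142857 s.
Cycle = t_tx + RTT = 0.0142921 s.
Throughput = L / cycle = 45000 / 0.0142921 = 3.149 Mbps.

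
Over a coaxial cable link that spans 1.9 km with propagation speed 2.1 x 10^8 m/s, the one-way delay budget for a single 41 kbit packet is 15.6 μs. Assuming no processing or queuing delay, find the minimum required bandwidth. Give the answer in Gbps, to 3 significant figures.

Propagation delay = 1900 / 210000000 = 9.04762 μs.
Transmission budget = 15.6 − 9.04762 = 6.55238 μs.
R ≥ L / t_tx = 41000 bits / 6.55238e-06 s = 6.26 Gbps.

6.26 Gbps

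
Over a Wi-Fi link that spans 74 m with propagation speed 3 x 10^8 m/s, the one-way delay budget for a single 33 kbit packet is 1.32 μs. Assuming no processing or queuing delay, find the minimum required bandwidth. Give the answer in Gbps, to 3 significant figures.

Propagation delay = 74 / 300000000 = 0.246667 μs.
Transmission budget = 1.32 − 0.246667 = 1.07333 μs.
R ≥ L / t_tx = 33000 bits / 1.07333e-06 s = 30.7 Gbps.

30.7 Gbps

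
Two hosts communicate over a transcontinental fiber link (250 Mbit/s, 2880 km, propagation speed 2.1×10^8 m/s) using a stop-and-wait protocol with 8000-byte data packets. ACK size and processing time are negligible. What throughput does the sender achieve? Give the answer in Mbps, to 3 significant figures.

2.31 Mbps

t_tx = L/R = 64000/250000000 = 0.000256 s.
t_prop = 2880000/210000000 = 0.0137143 s; RTT = 0.0274286 s.
Cycle = t_tx + RTT = 0.0276846 s.
Throughput = L / cycle = 64000 / 0.0276846 = 2.31 Mbps.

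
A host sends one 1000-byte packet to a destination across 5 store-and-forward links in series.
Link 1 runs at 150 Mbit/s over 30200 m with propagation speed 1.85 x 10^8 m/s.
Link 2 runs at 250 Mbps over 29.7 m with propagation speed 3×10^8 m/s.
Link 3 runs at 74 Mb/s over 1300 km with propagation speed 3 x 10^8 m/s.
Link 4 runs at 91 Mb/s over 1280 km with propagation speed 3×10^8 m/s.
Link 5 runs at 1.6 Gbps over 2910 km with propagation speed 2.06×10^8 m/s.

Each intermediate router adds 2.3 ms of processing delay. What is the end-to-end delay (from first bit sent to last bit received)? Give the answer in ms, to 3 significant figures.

L = 1000 × 8 = 8000 bits.
Transmission delays (L/R per hop): 0.0533333, 0.032, 0.108108, 0.0879121, 0.005 ms; sum = 0.286354 ms.
Propagation delays (d/s per hop): 0.163243, 9.9e-05, 4.33333, 4.26667, 14.1262 ms; sum = 22.8896 ms.
Processing at 4 router(s): 4 × 2.3 ms = 9.2 ms.
End-to-end = 32.4 ms.

32.4 ms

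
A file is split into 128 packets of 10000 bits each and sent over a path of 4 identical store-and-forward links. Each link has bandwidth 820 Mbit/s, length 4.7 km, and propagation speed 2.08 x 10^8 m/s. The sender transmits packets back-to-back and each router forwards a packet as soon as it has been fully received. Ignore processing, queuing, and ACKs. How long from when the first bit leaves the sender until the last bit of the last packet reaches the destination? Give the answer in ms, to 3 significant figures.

Per-hop transmission t_tx = L/R = 10000/820000000 = 0.0121951 ms.
Per-hop propagation t_prop = 4700/208000000 = 0.0225962 ms.
Pipeline fill: first packet needs 4·t_tx to clear all hops; remaining 127 packets each add one t_tx.
Total = (4+128-1)·t_tx + 4·t_prop = 131·0.0121951 + 4·0.0225962 = 1.69 ms.

1.69 ms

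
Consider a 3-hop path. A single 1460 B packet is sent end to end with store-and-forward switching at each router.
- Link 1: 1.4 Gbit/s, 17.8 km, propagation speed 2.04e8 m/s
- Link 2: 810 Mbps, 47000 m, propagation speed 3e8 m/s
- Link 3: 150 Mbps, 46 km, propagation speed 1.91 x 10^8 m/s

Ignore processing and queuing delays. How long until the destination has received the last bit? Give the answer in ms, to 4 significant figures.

L = 1460 × 8 = 11680 bits.
Transmission delays (L/R per hop): 0.00834286, 0.0144198, 0.0778667 ms; sum = 0.100629 ms.
Propagation delays (d/s per hop): 0.0872549, 0.156667, 0.240838 ms; sum = 0.484759 ms.
End-to-end = 0.5854 ms.

0.5854 ms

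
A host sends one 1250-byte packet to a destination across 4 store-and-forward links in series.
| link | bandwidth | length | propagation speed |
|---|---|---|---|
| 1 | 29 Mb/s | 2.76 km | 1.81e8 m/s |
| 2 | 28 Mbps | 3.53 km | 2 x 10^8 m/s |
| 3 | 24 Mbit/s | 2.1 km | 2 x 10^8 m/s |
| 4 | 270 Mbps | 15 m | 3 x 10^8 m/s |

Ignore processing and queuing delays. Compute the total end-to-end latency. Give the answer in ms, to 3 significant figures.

1.20 ms

L = 1250 × 8 = 10000 bits.
Transmission delays (L/R per hop): 0.344828, 0.357143, 0.416667, 0.037037 ms; sum = 1.15567 ms.
Propagation delays (d/s per hop): 0.0152486, 0.01765, 0.0105, 5e-05 ms; sum = 0.0434486 ms.
End-to-end = 1.20 ms.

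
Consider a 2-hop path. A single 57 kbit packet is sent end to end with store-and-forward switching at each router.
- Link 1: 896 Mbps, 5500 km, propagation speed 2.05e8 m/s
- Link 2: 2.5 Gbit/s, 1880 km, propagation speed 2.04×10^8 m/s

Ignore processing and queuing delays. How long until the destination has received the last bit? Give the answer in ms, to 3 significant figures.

L = 57000 bits.
Transmission delays (L/R per hop): 0.0636161, 0.0228 ms; sum = 0.0864161 ms.
Propagation delays (d/s per hop): 26.8293, 9.21569 ms; sum = 36.045 ms.
End-to-end = 36.1 ms.

36.1 ms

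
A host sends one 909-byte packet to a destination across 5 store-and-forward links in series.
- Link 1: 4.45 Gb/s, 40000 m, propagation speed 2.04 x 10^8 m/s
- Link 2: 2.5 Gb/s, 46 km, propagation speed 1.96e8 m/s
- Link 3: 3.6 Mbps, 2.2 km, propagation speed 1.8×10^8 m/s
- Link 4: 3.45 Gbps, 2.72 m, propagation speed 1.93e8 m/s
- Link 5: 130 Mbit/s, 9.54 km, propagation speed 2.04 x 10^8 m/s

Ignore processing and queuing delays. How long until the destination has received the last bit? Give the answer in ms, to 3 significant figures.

L = 909 × 8 = 7272 bits.
Transmission delays (L/R per hop): 0.00163416, 0.0029088, 2.02, 0.00210783, 0.0559385 ms; sum = 2.08259 ms.
Propagation delays (d/s per hop): 0.196078, 0.234694, 0.0122222, 1.40933e-05, 0.0467647 ms; sum = 0.489773 ms.
End-to-end = 2.57 ms.

2.57 ms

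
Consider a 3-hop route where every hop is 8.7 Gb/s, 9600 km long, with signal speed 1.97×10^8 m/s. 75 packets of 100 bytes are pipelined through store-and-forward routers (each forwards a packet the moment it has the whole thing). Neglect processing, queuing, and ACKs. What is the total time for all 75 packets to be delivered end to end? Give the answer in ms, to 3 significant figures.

Per-hop transmission t_tx = L/R = 800/8700000000 = 9.1954e-05 ms.
Per-hop propagation t_prop = 9600000/197000000 = 48.731 ms.
Pipeline fill: first packet needs 3·t_tx to clear all hops; remaining 74 packets each add one t_tx.
Total = (3+75-1)·t_tx + 3·t_prop = 77·9.1954e-05 + 3·48.731 = 146 ms.

146 ms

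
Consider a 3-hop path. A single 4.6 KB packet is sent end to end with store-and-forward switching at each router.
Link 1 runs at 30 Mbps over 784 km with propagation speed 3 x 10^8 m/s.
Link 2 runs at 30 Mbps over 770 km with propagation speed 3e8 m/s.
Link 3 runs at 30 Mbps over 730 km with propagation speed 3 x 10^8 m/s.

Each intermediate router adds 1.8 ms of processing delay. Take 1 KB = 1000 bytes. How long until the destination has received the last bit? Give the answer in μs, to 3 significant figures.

14900 μs

L = 36800 bits.
Transmission delay per hop = L/R = 36800/30000000 = 1226.67 μs; 3 hops → 3680 μs.
Propagation delays (d/s per hop): 2613.33, 2566.67, 2433.33 μs; sum = 7613.33 μs.
Processing at 2 router(s): 2 × 1.8 ms = 3600 μs.
End-to-end = 14900 μs.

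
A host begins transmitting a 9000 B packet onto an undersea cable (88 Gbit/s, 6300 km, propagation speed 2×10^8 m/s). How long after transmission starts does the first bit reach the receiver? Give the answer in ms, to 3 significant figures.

First bit experiences only propagation delay: d/s = 6300000/200000000 = 31.5 ms.

31.5 ms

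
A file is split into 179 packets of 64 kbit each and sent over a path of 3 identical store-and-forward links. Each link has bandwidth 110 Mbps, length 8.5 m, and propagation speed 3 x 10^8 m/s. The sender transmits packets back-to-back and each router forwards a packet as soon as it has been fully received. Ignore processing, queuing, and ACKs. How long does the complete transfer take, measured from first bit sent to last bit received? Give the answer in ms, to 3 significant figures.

105 ms

Per-hop transmission t_tx = L/R = 64000/110000000 = 0.581818 ms.
Per-hop propagation t_prop = 8.5/300000000 = 2.83333e-05 ms.
Pipeline fill: first packet needs 3·t_tx to clear all hops; remaining 178 packets each add one t_tx.
Total = (3+179-1)·t_tx + 3·t_prop = 181·0.581818 + 3·2.83333e-05 = 105 ms.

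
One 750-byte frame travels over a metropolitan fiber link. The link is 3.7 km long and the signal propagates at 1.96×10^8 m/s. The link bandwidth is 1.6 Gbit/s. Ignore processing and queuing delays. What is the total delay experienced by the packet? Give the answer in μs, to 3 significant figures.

22.6 μs

L = 750 × 8 = 6000 bits.
Transmission delay = L/R = 6000 / 1600000000 = 3.75 μs.
Propagation delay = d/s = 3700 m / 196000000 m/s = 18.8776 μs.
Total = 22.6 μs.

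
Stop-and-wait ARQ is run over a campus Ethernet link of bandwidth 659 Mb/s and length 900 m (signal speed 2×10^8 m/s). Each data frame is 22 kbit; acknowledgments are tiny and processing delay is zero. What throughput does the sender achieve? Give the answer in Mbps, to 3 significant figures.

519 Mbps

t_tx = L/R = 22000/659000000 = 3.33839e-05 s.
t_prop = 900/200000000 = 4.5e-06 s; RTT = 9e-06 s.
Cycle = t_tx + RTT = 4.23839e-05 s.
Throughput = L / cycle = 22000 / 4.23839e-05 = 519 Mbps.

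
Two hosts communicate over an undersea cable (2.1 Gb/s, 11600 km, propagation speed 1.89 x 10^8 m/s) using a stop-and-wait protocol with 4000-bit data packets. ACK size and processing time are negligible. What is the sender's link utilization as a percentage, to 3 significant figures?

0.00155 %

t_tx = L/R = 4000/2100000000 = 1.90476e-06 s.
t_prop = 11600000/189000000 = 0.0613757 s; RTT = 0.122751 s.
Cycle = t_tx + RTT = 0.122753 s.
Utilization = t_tx / cycle = 1.90476e-06/0.122753 = 0.00155 %.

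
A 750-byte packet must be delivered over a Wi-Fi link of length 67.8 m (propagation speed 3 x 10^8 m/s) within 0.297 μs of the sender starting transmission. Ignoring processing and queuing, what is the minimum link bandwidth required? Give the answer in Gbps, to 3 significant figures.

84.5 Gbps

L = 6000 bits.
Propagation delay = 67.8 / 300000000 = 0.226 μs.
Transmission budget = 0.297 − 0.226 = 0.071 μs.
R ≥ L / t_tx = 6000 bits / 7.1e-08 s = 84.5 Gbps.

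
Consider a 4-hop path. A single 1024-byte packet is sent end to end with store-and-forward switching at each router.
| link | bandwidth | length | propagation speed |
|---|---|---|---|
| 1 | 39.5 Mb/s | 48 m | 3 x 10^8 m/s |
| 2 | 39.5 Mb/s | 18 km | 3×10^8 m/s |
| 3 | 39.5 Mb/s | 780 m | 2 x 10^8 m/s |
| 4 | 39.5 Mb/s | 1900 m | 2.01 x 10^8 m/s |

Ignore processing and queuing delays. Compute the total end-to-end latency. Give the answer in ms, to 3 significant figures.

L = 1024 × 8 = 8192 bits.
Transmission delay per hop = L/R = 8192/39500000 = 0.207392 ms; 4 hops → 0.82957 ms.
Propagation delays (d/s per hop): 0.00016, 0.06, 0.0039, 0.00945274 ms; sum = 0.0735127 ms.
End-to-end = 0.903 ms.

0.903 ms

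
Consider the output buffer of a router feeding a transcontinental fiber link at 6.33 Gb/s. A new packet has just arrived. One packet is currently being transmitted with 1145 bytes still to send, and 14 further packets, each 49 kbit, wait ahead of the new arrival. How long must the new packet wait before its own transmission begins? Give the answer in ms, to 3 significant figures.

0.110 ms

Each queued packet: L/R = 49000/6330000000 = 0.00774092 ms.
14 queued → 0.108373 ms.
Plus remaining 9160 bits of current packet: 0.00144708 ms.
Queuing delay = 0.110 ms.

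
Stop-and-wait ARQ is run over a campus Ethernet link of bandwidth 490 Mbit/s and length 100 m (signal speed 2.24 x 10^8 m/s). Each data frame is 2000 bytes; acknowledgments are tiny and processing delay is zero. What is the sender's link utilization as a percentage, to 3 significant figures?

97.3 %

t_tx = L/R = 16000/490000000 = 3.26531e-05 s.
t_prop = 100/2.24e+08 = 4.46429e-07 s; RTT = 8.92857e-07 s.
Cycle = t_tx + RTT = 3.35459e-05 s.
Utilization = t_tx / cycle = 3.26531e-05/3.35459e-05 = 97.3 %.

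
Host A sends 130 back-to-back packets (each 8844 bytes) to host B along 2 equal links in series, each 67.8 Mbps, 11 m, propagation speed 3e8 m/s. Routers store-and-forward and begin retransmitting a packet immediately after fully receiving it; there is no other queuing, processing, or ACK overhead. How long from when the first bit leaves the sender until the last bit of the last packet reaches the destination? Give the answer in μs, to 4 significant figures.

136700 μs

Per-hop transmission t_tx = L/R = 70752/67800000 = 1043.54 μs.
Per-hop propagation t_prop = 11/300000000 = 0.0366667 μs.
Pipeline fill: first packet needs 2·t_tx to clear all hops; remaining 129 packets each add one t_tx.
Total = (2+130-1)·t_tx + 2·t_prop = 131·1043.54 + 2·0.0366667 = 136700 μs.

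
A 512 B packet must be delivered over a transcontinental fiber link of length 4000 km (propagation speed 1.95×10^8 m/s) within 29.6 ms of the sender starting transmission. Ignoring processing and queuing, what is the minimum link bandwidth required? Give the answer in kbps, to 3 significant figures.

451 kbps

L = 4096 bits.
Propagation delay = 4000000 / 195000000 = 20.5128 ms.
Transmission budget = 29.6 − 20.5128 = 9.08718 ms.
R ≥ L / t_tx = 4096 bits / 0.00908718 s = 451 kbps.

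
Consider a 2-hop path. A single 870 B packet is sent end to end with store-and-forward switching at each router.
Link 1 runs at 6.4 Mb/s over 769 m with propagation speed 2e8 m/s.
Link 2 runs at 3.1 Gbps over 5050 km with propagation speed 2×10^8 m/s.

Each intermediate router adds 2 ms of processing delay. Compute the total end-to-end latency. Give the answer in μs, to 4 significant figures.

28340 μs

L = 870 × 8 = 6960 bits.
Transmission delays (L/R per hop): 1087.5, 2.24516 μs; sum = 1089.75 μs.
Propagation delays (d/s per hop): 3.845, 25250 μs; sum = 25253.8 μs.
Processing at 1 router(s): 1 × 2 ms = 2000 μs.
End-to-end = 28340 μs.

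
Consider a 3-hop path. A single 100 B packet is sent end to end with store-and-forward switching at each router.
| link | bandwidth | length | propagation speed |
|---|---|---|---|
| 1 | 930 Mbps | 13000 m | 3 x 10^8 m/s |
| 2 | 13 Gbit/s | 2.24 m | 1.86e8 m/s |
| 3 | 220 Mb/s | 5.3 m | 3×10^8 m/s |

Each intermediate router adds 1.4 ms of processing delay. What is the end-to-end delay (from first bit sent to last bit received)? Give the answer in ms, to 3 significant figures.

L = 100 × 8 = 800 bits.
Transmission delays (L/R per hop): 0.000860215, 6.15385e-05, 0.00363636 ms; sum = 0.00455812 ms.
Propagation delays (d/s per hop): 0.0433333, 1.2043e-05, 1.76667e-05 ms; sum = 0.043363 ms.
Processing at 2 router(s): 2 × 1.4 ms = 2.8 ms.
End-to-end = 2.85 ms.

2.85 ms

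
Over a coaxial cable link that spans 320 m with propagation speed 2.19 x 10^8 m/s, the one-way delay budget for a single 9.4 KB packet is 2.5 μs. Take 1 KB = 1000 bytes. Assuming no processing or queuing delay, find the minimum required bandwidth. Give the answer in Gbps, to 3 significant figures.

72.4 Gbps

L = 75200 bits.
Propagation delay = 320 / 219000000 = 1.46119 μs.
Transmission budget = 2.5 − 1.46119 = 1.03881 μs.
R ≥ L / t_tx = 75200 bits / 1.03881e-06 s = 72.4 Gbps.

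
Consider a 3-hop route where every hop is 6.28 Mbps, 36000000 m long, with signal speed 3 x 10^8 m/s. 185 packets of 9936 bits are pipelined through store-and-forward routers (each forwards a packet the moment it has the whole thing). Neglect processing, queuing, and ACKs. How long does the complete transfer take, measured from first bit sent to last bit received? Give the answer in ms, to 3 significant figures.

Per-hop transmission t_tx = L/R = 9936/6280000 = 1.58217 ms.
Per-hop propagation t_prop = 36000000/300000000 = 120 ms.
Pipeline fill: first packet needs 3·t_tx to clear all hops; remaining 184 packets each add one t_tx.
Total = (3+185-1)·t_tx + 3·t_prop = 187·1.58217 + 3·120 = 656 ms.

656 ms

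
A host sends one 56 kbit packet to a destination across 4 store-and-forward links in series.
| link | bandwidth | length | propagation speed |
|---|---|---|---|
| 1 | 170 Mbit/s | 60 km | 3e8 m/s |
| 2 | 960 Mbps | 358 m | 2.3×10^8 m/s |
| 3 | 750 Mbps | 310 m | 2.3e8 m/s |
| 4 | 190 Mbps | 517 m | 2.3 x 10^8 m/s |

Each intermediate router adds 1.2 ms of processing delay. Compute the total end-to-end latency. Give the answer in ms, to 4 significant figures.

L = 56000 bits.
Transmission delays (L/R per hop): 0.329412, 0.0583333, 0.0746667, 0.294737 ms; sum = 0.757149 ms.
Propagation delays (d/s per hop): 0.2, 0.00155652, 0.00134783, 0.00224783 ms; sum = 0.205152 ms.
Processing at 3 router(s): 3 × 1.2 ms = 3.6 ms.
End-to-end = 4.562 ms.

4.562 ms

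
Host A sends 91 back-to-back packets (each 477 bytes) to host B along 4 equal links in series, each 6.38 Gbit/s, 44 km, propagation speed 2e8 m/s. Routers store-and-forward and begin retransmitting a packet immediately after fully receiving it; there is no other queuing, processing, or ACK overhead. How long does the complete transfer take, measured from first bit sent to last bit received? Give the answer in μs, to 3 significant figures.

936 μs

Per-hop transmission t_tx = L/R = 3816/6380000000 = 0.598119 μs.
Per-hop propagation t_prop = 44000/200000000 = 220 μs.
Pipeline fill: first packet needs 4·t_tx to clear all hops; remaining 90 packets each add one t_tx.
Total = (4+91-1)·t_tx + 4·t_prop = 94·0.598119 + 4·220 = 936 μs.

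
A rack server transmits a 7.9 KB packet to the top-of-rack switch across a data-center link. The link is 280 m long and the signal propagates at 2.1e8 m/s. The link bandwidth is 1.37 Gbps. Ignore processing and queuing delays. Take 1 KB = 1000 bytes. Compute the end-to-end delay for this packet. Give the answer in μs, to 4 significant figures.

L = 63200 bits.
Transmission delay = L/R = 63200 / 1370000000 = 46.1314 μs.
Propagation delay = d/s = 280 m / 210000000 m/s = 1.33333 μs.
Total = 47.46 μs.

47.46 μs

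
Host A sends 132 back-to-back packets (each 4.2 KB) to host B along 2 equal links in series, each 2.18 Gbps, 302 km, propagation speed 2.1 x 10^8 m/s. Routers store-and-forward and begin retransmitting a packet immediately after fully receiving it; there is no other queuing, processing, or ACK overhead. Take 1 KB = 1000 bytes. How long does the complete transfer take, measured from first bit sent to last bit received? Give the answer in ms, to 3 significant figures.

Per-hop transmission t_tx = L/R = 33600/2180000000 = 0.0154128 ms.
Per-hop propagation t_prop = 302000/210000000 = 1.4381 ms.
Pipeline fill: first packet needs 2·t_tx to clear all hops; remaining 131 packets each add one t_tx.
Total = (2+132-1)·t_tx + 2·t_prop = 133·0.0154128 + 2·1.4381 = 4.93 ms.

4.93 ms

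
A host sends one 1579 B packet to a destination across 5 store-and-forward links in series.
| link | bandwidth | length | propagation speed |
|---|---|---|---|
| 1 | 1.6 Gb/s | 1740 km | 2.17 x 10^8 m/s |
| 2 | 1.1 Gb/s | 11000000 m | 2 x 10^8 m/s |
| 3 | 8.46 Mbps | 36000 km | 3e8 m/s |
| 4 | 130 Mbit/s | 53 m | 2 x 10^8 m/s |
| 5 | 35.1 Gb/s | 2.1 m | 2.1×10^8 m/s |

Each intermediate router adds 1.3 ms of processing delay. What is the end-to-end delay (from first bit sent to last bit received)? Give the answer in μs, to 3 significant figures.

190000 μs

L = 1579 × 8 = 12632 bits.
Transmission delays (L/R per hop): 7.895, 11.4836, 1493.14, 97.1692, 0.359886 μs; sum = 1610.05 μs.
Propagation delays (d/s per hop): 8018.43, 55000, 120000, 0.265, 0.01 μs; sum = 183019 μs.
Processing at 4 router(s): 4 × 1.3 ms = 5200 μs.
End-to-end = 190000 μs.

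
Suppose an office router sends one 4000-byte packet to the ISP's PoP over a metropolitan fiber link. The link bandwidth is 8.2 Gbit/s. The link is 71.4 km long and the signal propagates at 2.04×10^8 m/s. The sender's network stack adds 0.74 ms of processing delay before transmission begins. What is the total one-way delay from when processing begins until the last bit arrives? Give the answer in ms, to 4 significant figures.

L = 4000 × 8 = 32000 bits.
Transmission delay = L/R = 32000 / 8.2e+09 = 0.00390244 ms.
Propagation delay = d/s = 71400 m / 204000000 m/s = 0.35 ms.
Plus processing delay 0.74 ms = 0.74 ms.
Total = 1.094 ms.

1.094 ms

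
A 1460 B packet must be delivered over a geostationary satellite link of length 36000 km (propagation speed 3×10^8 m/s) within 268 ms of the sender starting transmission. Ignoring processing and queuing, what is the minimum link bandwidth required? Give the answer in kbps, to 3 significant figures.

78.9 kbps

L = 11680 bits.
Propagation delay = 36000000 / 300000000 = 120 ms.
Transmission budget = 268 − 120 = 148 ms.
R ≥ L / t_tx = 11680 bits / 0.148 s = 78.9 kbps.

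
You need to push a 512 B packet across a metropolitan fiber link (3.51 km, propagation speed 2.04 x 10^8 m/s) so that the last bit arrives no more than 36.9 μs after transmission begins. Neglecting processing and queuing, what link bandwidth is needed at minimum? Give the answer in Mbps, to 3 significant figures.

L = 4096 bits.
Propagation delay = 3510 / 204000000 = 17.2059 μs.
Transmission budget = 36.9 − 17.2059 = 19.6941 μs.
R ≥ L / t_tx = 4096 bits / 1.96941e-05 s = 208 Mbps.

208 Mbps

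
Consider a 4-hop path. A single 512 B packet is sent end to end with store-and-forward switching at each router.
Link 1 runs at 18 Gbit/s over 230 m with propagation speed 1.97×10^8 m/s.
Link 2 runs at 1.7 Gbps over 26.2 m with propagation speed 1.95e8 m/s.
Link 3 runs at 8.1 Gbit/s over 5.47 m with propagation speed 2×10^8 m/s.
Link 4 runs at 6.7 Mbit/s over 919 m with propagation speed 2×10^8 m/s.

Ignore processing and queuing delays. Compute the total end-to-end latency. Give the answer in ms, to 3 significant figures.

L = 512 × 8 = 4096 bits.
Transmission delays (L/R per hop): 0.000227556, 0.00240941, 0.000505679, 0.611343 ms; sum = 0.614486 ms.
Propagation delays (d/s per hop): 0.00116751, 0.000134359, 2.735e-05, 0.004595 ms; sum = 0.00592422 ms.
End-to-end = 0.620 ms.

0.620 ms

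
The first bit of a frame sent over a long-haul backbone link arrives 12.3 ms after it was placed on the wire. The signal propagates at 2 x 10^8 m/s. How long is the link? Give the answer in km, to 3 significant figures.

2460 km

d = s × t_prop = 200000000 × 0.0123 = 2460 km.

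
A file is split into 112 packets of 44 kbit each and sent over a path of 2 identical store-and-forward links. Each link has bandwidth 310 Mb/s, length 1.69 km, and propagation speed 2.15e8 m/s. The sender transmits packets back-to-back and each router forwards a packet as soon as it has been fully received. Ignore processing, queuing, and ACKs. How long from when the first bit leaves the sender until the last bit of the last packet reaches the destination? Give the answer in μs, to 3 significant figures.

Per-hop transmission t_tx = L/R = 44000/310000000 = 141.935 μs.
Per-hop propagation t_prop = 1690/215000000 = 7.86047 μs.
Pipeline fill: first packet needs 2·t_tx to clear all hops; remaining 111 packets each add one t_tx.
Total = (2+112-1)·t_tx + 2·t_prop = 113·141.935 + 2·7.86047 = 16100 μs.

16100 μs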